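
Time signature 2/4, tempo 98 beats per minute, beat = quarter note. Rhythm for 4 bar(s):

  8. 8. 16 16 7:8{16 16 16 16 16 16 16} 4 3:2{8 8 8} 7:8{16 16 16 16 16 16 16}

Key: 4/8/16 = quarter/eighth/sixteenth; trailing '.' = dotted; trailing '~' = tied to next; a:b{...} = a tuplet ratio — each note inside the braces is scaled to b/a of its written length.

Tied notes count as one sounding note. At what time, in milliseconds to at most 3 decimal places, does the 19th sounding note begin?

note 19 onset = 48/7b = 4198.251ms

1. 0.0ms @ 0 + 459.184ms (3/4)
2. 459.184ms @ 3/4 + 459.184ms (3/4)
3. 918.367ms @ 3/2 + 153.061ms (1/4)
4. 1071.429ms @ 7/4 + 153.061ms (1/4)
5. 1224.49ms @ 2 + 174.927ms (2/7)
6. 1399.417ms @ 16/7 + 174.927ms (2/7)
7. 1574.344ms @ 18/7 + 174.927ms (2/7)
8. 1749.271ms @ 20/7 + 174.927ms (2/7)
9. 1924.198ms @ 22/7 + 174.927ms (2/7)
10. 2099.125ms @ 24/7 + 174.927ms (2/7)
11. 2274.052ms @ 26/7 + 174.927ms (2/7)
12. 2448.98ms @ 4 + 612.245ms (1)
13. 3061.224ms @ 5 + 204.082ms (1/3)
14. 3265.306ms @ 16/3 + 204.082ms (1/3)
15. 3469.388ms @ 17/3 + 204.082ms (1/3)
16. 3673.469ms @ 6 + 174.927ms (2/7)
17. 3848.397ms @ 44/7 + 174.927ms (2/7)
18. 4023.324ms @ 46/7 + 174.927ms (2/7)
19. 4198.251ms @ 48/7 + 174.927ms (2/7)
20. 4373.178ms @ 50/7 + 174.927ms (2/7)
21. 4548.105ms @ 52/7 + 174.927ms (2/7)
22. 4723.032ms @ 54/7 + 174.927ms (2/7)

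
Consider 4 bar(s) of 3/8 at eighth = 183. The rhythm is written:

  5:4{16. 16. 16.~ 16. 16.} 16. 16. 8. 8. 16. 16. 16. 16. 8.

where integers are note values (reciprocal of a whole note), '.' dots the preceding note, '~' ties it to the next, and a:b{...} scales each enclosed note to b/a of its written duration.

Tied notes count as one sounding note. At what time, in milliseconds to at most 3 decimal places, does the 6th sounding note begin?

note 6 onset = 15/4b = 1229.508ms

1. 0.0ms @ 0 + 196.721ms (3/5)
2. 196.721ms @ 3/5 + 196.721ms (3/5)
3. 393.443ms @ 6/5 + 393.443ms (6/5)
4. 786.885ms @ 12/5 + 196.721ms (3/5)
5. 983.607ms @ 3 + 245.902ms (3/4)
6. 1229.508ms @ 15/4 + 245.902ms (3/4)
7. 1475.41ms @ 9/2 + 491.803ms (3/2)
8. 1967.213ms @ 6 + 491.803ms (3/2)
9. 2459.016ms @ 15/2 + 245.902ms (3/4)
10. 2704.918ms @ 33/4 + 245.902ms (3/4)
11. 2950.82ms @ 9 + 245.902ms (3/4)
12. 3196.721ms @ 39/4 + 245.902ms (3/4)
13. 3442.623ms @ 21/2 + 491.803ms (3/2)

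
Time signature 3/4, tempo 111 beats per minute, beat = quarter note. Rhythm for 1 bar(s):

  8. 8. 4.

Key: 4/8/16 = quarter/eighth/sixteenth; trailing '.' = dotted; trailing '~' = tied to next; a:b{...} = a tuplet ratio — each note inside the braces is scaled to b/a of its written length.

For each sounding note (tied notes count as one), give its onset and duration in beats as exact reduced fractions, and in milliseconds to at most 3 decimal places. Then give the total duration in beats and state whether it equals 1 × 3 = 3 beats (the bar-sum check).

1) 0.0ms=0b +405.405ms=3/4b
2) 405.405ms=3/4b +405.405ms=3/4b
3) 810.811ms=3/2b +810.811ms=3/2b
Σ=3b of 3 (111bpm 3/4) — PASS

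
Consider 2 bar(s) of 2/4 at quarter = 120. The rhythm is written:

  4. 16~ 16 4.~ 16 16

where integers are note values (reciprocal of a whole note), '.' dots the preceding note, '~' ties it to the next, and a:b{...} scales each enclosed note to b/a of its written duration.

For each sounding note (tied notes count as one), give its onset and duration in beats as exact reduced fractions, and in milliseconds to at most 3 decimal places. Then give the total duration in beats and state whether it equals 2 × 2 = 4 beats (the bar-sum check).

1) 0.0ms=0b +750.0ms=3/2b
2) 750.0ms=3/2b +250.0ms=1/2b
3) 1000.0ms=2b +875.0ms=7/4b
4) 1875.0ms=15/4b +125.0ms=1/4b
Σ=4b of 4 (120bpm 2/4) — PASS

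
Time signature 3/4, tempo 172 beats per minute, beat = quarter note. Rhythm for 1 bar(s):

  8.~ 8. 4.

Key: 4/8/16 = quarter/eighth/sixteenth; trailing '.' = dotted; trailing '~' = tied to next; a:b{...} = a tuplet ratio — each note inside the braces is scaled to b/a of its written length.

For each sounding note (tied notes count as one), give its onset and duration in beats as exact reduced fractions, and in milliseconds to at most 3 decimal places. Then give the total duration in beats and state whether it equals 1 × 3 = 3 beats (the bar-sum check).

1) 0.0ms=0b +523.256ms=3/2b
2) 523.256ms=3/2b +523.256ms=3/2b
Σ=3b of 3 (172bpm 3/4) — PASS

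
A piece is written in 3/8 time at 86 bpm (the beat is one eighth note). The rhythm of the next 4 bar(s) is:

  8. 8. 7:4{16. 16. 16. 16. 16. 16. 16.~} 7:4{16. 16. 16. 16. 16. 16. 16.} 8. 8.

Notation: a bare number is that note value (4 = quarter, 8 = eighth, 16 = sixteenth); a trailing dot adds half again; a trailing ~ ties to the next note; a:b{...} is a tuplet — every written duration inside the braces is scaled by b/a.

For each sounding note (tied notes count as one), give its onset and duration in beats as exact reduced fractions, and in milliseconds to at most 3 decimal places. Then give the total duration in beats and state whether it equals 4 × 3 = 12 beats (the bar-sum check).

1) 0.0ms=0b +1046.512ms=3/2b
2) 1046.512ms=3/2b +1046.512ms=3/2b
3) 2093.023ms=3b +299.003ms=3/7b
4) 2392.027ms=24/7b +299.003ms=3/7b
5) 2691.03ms=27/7b +299.003ms=3/7b
6) 2990.033ms=30/7b +299.003ms=3/7b
7) 3289.037ms=33/7b +299.003ms=3/7b
8) 3588.04ms=36/7b +299.003ms=3/7b
9) 3887.043ms=39/7b +598.007ms=6/7b
10) 4485.05ms=45/7b +299.003ms=3/7b
11) 4784.053ms=48/7b +299.003ms=3/7b
12) 5083.056ms=51/7b +299.003ms=3/7b
13) 5382.06ms=54/7b +299.003ms=3/7b
14) 5681.063ms=57/7b +299.003ms=3/7b
15) 5980.066ms=60/7b +299.003ms=3/7b
16) 6279.07ms=9b +1046.512ms=3/2b
17) 7325.581ms=21/2b +1046.512ms=3/2b
Σ=12b of 12 (86bpm 3/8) — PASS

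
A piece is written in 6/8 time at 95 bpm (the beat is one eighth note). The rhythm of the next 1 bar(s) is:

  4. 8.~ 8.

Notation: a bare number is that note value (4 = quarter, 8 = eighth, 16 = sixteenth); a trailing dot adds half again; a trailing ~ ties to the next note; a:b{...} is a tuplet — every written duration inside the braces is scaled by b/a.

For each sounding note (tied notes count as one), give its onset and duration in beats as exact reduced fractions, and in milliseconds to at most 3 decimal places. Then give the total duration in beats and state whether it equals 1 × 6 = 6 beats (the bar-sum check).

1) 0.0ms=0b +1894.737ms=3b
2) 1894.737ms=3b +1894.737ms=3b
Σ=6b of 6 (95bpm 6/8) — PASS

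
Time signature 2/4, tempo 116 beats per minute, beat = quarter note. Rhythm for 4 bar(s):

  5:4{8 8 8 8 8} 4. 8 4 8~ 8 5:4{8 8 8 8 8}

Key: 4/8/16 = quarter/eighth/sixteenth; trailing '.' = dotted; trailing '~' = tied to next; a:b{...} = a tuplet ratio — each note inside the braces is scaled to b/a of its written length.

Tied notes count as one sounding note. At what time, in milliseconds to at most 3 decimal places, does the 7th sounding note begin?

note 7 onset = 7/2b = 1810.345ms

1. 0.0ms @ 0 + 206.897ms (2/5)
2. 206.897ms @ 2/5 + 206.897ms (2/5)
3. 413.793ms @ 4/5 + 206.897ms (2/5)
4. 620.69ms @ 6/5 + 206.897ms (2/5)
5. 827.586ms @ 8/5 + 206.897ms (2/5)
6. 1034.483ms @ 2 + 775.862ms (3/2)
7. 1810.345ms @ 7/2 + 258.621ms (1/2)
8. 2068.966ms @ 4 + 517.241ms (1)
9. 2586.207ms @ 5 + 517.241ms (1)
10. 3103.448ms @ 6 + 206.897ms (2/5)
11. 3310.345ms @ 32/5 + 206.897ms (2/5)
12. 3517.241ms @ 34/5 + 206.897ms (2/5)
13. 3724.138ms @ 36/5 + 206.897ms (2/5)
14. 3931.034ms @ 38/5 + 206.897ms (2/5)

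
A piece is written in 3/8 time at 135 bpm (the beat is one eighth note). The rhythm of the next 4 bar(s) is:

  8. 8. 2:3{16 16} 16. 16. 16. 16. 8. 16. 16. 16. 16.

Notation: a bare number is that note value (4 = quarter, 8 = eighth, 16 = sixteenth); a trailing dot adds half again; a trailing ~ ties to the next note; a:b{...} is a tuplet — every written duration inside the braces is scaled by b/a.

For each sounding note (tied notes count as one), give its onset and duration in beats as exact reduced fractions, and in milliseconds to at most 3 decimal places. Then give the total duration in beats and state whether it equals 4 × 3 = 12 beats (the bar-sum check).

1) 0.0ms=0b +666.667ms=3/2b
2) 666.667ms=3/2b +666.667ms=3/2b
3) 1333.333ms=3b +333.333ms=3/4b
4) 1666.667ms=15/4b +333.333ms=3/4b
5) 2000.0ms=9/2b +333.333ms=3/4b
6) 2333.333ms=21/4b +333.333ms=3/4b
7) 2666.667ms=6b +333.333ms=3/4b
8) 3000.0ms=27/4b +333.333ms=3/4b
9) 3333.333ms=15/2b +666.667ms=3/2b
10) 4000.0ms=9b +333.333ms=3/4b
11) 4333.333ms=39/4b +333.333ms=3/4b
12) 4666.667ms=21/2b +333.333ms=3/4b
13) 5000.0ms=45/4b +333.333ms=3/4b
Σ=12b of 12 (135bpm 3/8) — PASS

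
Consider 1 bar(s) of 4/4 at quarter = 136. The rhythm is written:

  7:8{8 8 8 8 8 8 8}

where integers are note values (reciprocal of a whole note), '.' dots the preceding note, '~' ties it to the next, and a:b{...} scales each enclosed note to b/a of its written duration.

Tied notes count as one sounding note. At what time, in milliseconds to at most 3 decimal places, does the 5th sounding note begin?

1. 0.0ms @ 0 + 252.101ms (4/7)
2. 252.101ms @ 4/7 + 252.101ms (4/7)
3. 504.202ms @ 8/7 + 252.101ms (4/7)
4. 756.303ms @ 12/7 + 252.101ms (4/7)
5. 1008.403ms @ 16/7 + 252.101ms (4/7)
6. 1260.504ms @ 20/7 + 252.101ms (4/7)
7. 1512.605ms @ 24/7 + 252.101ms (4/7)

note 5 onset = 16/7b = 1008.403ms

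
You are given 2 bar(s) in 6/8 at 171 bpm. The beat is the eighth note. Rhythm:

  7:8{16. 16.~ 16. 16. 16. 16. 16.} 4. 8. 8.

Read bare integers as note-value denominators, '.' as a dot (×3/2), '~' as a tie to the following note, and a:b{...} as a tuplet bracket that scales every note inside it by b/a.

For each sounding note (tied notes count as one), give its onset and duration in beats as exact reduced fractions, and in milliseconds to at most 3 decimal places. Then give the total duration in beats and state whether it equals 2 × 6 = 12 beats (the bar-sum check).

1) 0.0ms=0b +300.752ms=6/7b
2) 300.752ms=6/7b +601.504ms=12/7b
3) 902.256ms=18/7b +300.752ms=6/7b
4) 1203.008ms=24/7b +300.752ms=6/7b
5) 1503.759ms=30/7b +300.752ms=6/7b
6) 1804.511ms=36/7b +300.752ms=6/7b
7) 2105.263ms=6b +1052.632ms=3b
8) 3157.895ms=9b +526.316ms=3/2b
9) 3684.211ms=21/2b +526.316ms=3/2b
Σ=12b of 12 (171bpm 6/8) — PASS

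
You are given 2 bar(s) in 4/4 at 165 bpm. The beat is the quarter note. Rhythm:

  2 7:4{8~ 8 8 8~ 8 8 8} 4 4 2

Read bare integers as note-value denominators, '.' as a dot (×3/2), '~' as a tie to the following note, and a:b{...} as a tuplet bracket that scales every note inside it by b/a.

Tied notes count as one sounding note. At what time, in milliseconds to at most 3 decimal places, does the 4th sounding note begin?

1. 0.0ms @ 0 + 727.273ms (2)
2. 727.273ms @ 2 + 207.792ms (4/7)
3. 935.065ms @ 18/7 + 103.896ms (2/7)
4. 1038.961ms @ 20/7 + 207.792ms (4/7)
5. 1246.753ms @ 24/7 + 103.896ms (2/7)
6. 1350.649ms @ 26/7 + 103.896ms (2/7)
7. 1454.545ms @ 4 + 363.636ms (1)
8. 1818.182ms @ 5 + 363.636ms (1)
9. 2181.818ms @ 6 + 727.273ms (2)

note 4 onset = 20/7b = 1038.961ms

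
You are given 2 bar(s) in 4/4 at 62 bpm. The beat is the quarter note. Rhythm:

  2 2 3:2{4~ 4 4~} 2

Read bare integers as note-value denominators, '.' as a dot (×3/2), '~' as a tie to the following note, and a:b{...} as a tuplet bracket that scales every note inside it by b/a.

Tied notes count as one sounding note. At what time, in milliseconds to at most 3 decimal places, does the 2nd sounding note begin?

note 2 onset = 2b = 1935.484ms

1. 0.0ms @ 0 + 1935.484ms (2)
2. 1935.484ms @ 2 + 1935.484ms (2)
3. 3870.968ms @ 4 + 1290.323ms (4/3)
4. 5161.29ms @ 16/3 + 2580.645ms (8/3)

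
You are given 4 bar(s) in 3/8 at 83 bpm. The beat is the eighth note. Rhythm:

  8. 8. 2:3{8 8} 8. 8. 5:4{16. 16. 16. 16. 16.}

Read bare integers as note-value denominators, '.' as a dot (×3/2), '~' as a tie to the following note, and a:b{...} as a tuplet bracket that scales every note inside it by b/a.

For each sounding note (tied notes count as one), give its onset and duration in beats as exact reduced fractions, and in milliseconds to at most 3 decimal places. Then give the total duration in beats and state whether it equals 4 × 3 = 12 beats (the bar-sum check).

1) 0.0ms=0b +1084.337ms=3/2b
2) 1084.337ms=3/2b +1084.337ms=3/2b
3) 2168.675ms=3b +1084.337ms=3/2b
4) 3253.012ms=9/2b +1084.337ms=3/2b
5) 4337.349ms=6b +1084.337ms=3/2b
6) 5421.687ms=15/2b +1084.337ms=3/2b
7) 6506.024ms=9b +433.735ms=3/5b
8) 6939.759ms=48/5b +433.735ms=3/5b
9) 7373.494ms=51/5b +433.735ms=3/5b
10) 7807.229ms=54/5b +433.735ms=3/5b
11) 8240.964ms=57/5b +433.735ms=3/5b
Σ=12b of 12 (83bpm 3/8) — PASS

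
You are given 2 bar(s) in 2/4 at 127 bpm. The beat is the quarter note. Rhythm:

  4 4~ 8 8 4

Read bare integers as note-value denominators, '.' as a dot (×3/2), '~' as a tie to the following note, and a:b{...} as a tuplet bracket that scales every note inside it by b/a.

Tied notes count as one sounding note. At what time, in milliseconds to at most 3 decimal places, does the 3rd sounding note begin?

note 3 onset = 5/2b = 1181.102ms

1. 0.0ms @ 0 + 472.441ms (1)
2. 472.441ms @ 1 + 708.661ms (3/2)
3. 1181.102ms @ 5/2 + 236.22ms (1/2)
4. 1417.323ms @ 3 + 472.441ms (1)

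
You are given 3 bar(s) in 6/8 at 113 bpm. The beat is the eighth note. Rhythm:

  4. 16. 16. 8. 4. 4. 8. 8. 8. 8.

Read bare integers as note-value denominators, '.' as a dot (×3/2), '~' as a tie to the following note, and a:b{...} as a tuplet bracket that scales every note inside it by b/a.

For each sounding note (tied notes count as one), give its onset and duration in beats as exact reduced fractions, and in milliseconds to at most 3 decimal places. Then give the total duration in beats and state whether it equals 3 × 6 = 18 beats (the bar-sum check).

1) 0.0ms=0b +1592.92ms=3b
2) 1592.92ms=3b +398.23ms=3/4b
3) 1991.15ms=15/4b +398.23ms=3/4b
4) 2389.381ms=9/2b +796.46ms=3/2b
5) 3185.841ms=6b +1592.92ms=3b
6) 4778.761ms=9b +1592.92ms=3b
7) 6371.681ms=12b +796.46ms=3/2b
8) 7168.142ms=27/2b +796.46ms=3/2b
9) 7964.602ms=15b +796.46ms=3/2b
10) 8761.062ms=33/2b +796.46ms=3/2b
Σ=18b of 18 (113bpm 6/8) — PASS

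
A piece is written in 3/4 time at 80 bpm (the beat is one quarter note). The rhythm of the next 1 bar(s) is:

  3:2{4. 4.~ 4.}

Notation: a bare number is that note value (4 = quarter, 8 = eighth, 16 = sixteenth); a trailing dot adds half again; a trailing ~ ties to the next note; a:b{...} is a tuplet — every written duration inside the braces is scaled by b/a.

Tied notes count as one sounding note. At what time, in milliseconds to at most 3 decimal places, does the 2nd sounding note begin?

1. 0.0ms @ 0 + 750.0ms (1)
2. 750.0ms @ 1 + 1500.0ms (2)

note 2 onset = 1b = 750.0ms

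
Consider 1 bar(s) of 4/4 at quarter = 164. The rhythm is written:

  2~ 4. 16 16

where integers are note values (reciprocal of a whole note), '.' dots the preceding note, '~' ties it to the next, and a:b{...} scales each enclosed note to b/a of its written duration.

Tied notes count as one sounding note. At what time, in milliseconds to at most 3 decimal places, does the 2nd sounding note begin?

1. 0.0ms @ 0 + 1280.488ms (7/2)
2. 1280.488ms @ 7/2 + 91.463ms (1/4)
3. 1371.951ms @ 15/4 + 91.463ms (1/4)

note 2 onset = 7/2b = 1280.488ms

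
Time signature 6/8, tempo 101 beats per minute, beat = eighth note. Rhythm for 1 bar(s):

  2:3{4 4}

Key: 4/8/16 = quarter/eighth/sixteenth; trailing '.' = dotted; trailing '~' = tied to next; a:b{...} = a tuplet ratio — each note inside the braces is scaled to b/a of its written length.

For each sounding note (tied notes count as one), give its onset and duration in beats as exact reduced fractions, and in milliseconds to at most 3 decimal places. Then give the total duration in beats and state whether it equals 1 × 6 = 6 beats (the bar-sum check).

1) 0.0ms=0b +1782.178ms=3b
2) 1782.178ms=3b +1782.178ms=3b
Σ=6b of 6 (101bpm 6/8) — PASS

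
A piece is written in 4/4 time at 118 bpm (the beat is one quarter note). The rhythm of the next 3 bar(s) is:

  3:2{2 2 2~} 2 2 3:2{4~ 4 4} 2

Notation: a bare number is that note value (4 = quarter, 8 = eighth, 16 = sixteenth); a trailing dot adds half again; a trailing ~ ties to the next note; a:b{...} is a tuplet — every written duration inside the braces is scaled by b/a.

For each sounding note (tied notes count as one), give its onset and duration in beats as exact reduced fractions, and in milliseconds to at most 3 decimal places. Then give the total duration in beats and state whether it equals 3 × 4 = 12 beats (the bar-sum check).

1) 0.0ms=0b +677.966ms=4/3b
2) 677.966ms=4/3b +677.966ms=4/3b
3) 1355.932ms=8/3b +1694.915ms=10/3b
4) 3050.847ms=6b +1016.949ms=2b
5) 4067.797ms=8b +677.966ms=4/3b
6) 4745.763ms=28/3b +338.983ms=2/3b
7) 5084.746ms=10b +1016.949ms=2b
Σ=12b of 12 (118bpm 4/4) — PASS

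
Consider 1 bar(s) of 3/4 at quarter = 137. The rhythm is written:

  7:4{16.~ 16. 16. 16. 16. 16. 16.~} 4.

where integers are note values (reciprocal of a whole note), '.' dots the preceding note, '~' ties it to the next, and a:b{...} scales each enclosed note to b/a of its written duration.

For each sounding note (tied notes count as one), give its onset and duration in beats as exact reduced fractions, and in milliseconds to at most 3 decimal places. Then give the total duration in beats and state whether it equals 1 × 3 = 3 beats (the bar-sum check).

1) 0.0ms=0b +187.696ms=3/7b
2) 187.696ms=3/7b +93.848ms=3/14b
3) 281.543ms=9/14b +93.848ms=3/14b
4) 375.391ms=6/7b +93.848ms=3/14b
5) 469.239ms=15/14b +93.848ms=3/14b
6) 563.087ms=9/7b +750.782ms=12/7b
Σ=3b of 3 (137bpm 3/4) — PASS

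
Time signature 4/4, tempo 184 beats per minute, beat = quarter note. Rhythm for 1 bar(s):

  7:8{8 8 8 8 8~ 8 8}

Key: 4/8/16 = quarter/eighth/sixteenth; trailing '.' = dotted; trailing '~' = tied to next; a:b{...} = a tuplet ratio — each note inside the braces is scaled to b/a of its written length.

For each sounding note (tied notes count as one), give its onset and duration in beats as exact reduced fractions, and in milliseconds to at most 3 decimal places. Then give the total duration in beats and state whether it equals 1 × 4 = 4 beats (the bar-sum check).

1) 0.0ms=0b +186.335ms=4/7b
2) 186.335ms=4/7b +186.335ms=4/7b
3) 372.671ms=8/7b +186.335ms=4/7b
4) 559.006ms=12/7b +186.335ms=4/7b
5) 745.342ms=16/7b +372.671ms=8/7b
6) 1118.012ms=24/7b +186.335ms=4/7b
Σ=4b of 4 (184bpm 4/4) — PASS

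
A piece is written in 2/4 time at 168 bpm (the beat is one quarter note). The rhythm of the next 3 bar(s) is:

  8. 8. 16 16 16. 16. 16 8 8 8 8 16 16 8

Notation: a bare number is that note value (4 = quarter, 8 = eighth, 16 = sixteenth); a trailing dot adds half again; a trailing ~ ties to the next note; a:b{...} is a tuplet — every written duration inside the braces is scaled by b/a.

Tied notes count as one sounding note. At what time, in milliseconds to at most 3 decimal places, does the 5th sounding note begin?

1. 0.0ms @ 0 + 267.857ms (3/4)
2. 267.857ms @ 3/4 + 267.857ms (3/4)
3. 535.714ms @ 3/2 + 89.286ms (1/4)
4. 625.0ms @ 7/4 + 89.286ms (1/4)
5. 714.286ms @ 2 + 133.929ms (3/8)
6. 848.214ms @ 19/8 + 133.929ms (3/8)
7. 982.143ms @ 11/4 + 89.286ms (1/4)
8. 1071.429ms @ 3 + 178.571ms (1/2)
9. 1250.0ms @ 7/2 + 178.571ms (1/2)
10. 1428.571ms @ 4 + 178.571ms (1/2)
11. 1607.143ms @ 9/2 + 178.571ms (1/2)
12. 1785.714ms @ 5 + 89.286ms (1/4)
13. 1875.0ms @ 21/4 + 89.286ms (1/4)
14. 1964.286ms @ 11/2 + 178.571ms (1/2)

note 5 onset = 2b = 714.286ms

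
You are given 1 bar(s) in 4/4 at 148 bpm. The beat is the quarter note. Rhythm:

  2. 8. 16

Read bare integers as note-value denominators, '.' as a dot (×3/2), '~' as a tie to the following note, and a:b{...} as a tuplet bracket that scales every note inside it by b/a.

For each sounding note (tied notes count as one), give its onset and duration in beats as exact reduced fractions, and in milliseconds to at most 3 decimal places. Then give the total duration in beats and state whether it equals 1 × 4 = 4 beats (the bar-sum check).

1) 0.0ms=0b +1216.216ms=3b
2) 1216.216ms=3b +304.054ms=3/4b
3) 1520.27ms=15/4b +101.351ms=1/4b
Σ=4b of 4 (148bpm 4/4) — PASS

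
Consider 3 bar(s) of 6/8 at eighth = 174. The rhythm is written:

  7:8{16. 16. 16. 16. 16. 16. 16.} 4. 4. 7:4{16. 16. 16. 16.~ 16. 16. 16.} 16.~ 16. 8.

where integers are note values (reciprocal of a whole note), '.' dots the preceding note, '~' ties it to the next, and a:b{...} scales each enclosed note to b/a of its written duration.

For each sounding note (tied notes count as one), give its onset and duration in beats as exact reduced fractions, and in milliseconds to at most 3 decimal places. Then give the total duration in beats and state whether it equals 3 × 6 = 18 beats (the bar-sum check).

1) 0.0ms=0b +295.567ms=6/7b
2) 295.567ms=6/7b +295.567ms=6/7b
3) 591.133ms=12/7b +295.567ms=6/7b
4) 886.7ms=18/7b +295.567ms=6/7b
5) 1182.266ms=24/7b +295.567ms=6/7b
6) 1477.833ms=30/7b +295.567ms=6/7b
7) 1773.399ms=36/7b +295.567ms=6/7b
8) 2068.966ms=6b +1034.483ms=3b
9) 3103.448ms=9b +1034.483ms=3b
10) 4137.931ms=12b +147.783ms=3/7b
11) 4285.714ms=87/7b +147.783ms=3/7b
12) 4433.498ms=90/7b +147.783ms=3/7b
13) 4581.281ms=93/7b +295.567ms=6/7b
14) 4876.847ms=99/7b +147.783ms=3/7b
15) 5024.631ms=102/7b +147.783ms=3/7b
16) 5172.414ms=15b +517.241ms=3/2b
17) 5689.655ms=33/2b +517.241ms=3/2b
Σ=18b of 18 (174bpm 6/8) — PASS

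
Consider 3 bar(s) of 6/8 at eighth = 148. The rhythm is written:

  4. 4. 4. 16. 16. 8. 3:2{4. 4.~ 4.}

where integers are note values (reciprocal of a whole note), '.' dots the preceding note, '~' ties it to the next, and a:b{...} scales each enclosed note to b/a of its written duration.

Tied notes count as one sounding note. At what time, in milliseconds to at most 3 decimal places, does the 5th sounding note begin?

note 5 onset = 39/4b = 3952.703ms

1. 0.0ms @ 0 + 1216.216ms (3)
2. 1216.216ms @ 3 + 1216.216ms (3)
3. 2432.432ms @ 6 + 1216.216ms (3)
4. 3648.649ms @ 9 + 304.054ms (3/4)
5. 3952.703ms @ 39/4 + 304.054ms (3/4)
6. 4256.757ms @ 21/2 + 608.108ms (3/2)
7. 4864.865ms @ 12 + 810.811ms (2)
8. 5675.676ms @ 14 + 1621.622ms (4)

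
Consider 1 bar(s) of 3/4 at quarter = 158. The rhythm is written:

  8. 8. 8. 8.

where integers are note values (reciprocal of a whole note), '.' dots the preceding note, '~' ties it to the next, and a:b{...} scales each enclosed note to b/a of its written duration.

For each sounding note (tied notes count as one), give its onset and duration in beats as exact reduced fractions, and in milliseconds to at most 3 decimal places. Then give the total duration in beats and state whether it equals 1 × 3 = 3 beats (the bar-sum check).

1) 0.0ms=0b +284.81ms=3/4b
2) 284.81ms=3/4b +284.81ms=3/4b
3) 569.62ms=3/2b +284.81ms=3/4b
4) 854.43ms=9/4b +284.81ms=3/4b
Σ=3b of 3 (158bpm 3/4) — PASS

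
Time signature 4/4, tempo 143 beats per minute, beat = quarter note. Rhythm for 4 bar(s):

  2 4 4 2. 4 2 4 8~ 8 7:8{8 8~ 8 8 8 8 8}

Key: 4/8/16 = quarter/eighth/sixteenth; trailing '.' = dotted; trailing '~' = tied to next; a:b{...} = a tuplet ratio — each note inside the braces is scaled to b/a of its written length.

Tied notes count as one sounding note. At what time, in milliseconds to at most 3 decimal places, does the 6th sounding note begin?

note 6 onset = 8b = 3356.643ms

1. 0.0ms @ 0 + 839.161ms (2)
2. 839.161ms @ 2 + 419.58ms (1)
3. 1258.741ms @ 3 + 419.58ms (1)
4. 1678.322ms @ 4 + 1258.741ms (3)
5. 2937.063ms @ 7 + 419.58ms (1)
6. 3356.643ms @ 8 + 839.161ms (2)
7. 4195.804ms @ 10 + 419.58ms (1)
8. 4615.385ms @ 11 + 419.58ms (1)
9. 5034.965ms @ 12 + 239.76ms (4/7)
10. 5274.725ms @ 88/7 + 479.52ms (8/7)
11. 5754.246ms @ 96/7 + 239.76ms (4/7)
12. 5994.006ms @ 100/7 + 239.76ms (4/7)
13. 6233.766ms @ 104/7 + 239.76ms (4/7)
14. 6473.526ms @ 108/7 + 239.76ms (4/7)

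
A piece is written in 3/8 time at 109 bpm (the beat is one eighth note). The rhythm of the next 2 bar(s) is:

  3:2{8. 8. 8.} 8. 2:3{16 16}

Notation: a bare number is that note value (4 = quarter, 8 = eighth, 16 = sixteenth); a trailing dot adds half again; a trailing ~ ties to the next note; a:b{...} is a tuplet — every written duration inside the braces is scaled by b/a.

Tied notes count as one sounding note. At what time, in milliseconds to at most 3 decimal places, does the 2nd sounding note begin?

1. 0.0ms @ 0 + 550.459ms (1)
2. 550.459ms @ 1 + 550.459ms (1)
3. 1100.917ms @ 2 + 550.459ms (1)
4. 1651.376ms @ 3 + 825.688ms (3/2)
5. 2477.064ms @ 9/2 + 412.844ms (3/4)
6. 2889.908ms @ 21/4 + 412.844ms (3/4)

note 2 onset = 1b = 550.459ms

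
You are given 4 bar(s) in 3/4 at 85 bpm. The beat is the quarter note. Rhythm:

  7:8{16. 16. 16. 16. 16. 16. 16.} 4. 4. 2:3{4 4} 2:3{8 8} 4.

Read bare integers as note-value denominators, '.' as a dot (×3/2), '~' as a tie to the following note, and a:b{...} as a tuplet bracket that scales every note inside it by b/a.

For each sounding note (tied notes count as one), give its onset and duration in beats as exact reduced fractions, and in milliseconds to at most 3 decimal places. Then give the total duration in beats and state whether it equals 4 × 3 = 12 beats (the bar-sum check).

1) 0.0ms=0b +302.521ms=3/7b
2) 302.521ms=3/7b +302.521ms=3/7b
3) 605.042ms=6/7b +302.521ms=3/7b
4) 907.563ms=9/7b +302.521ms=3/7b
5) 1210.084ms=12/7b +302.521ms=3/7b
6) 1512.605ms=15/7b +302.521ms=3/7b
7) 1815.126ms=18/7b +302.521ms=3/7b
8) 2117.647ms=3b +1058.824ms=3/2b
9) 3176.471ms=9/2b +1058.824ms=3/2b
10) 4235.294ms=6b +1058.824ms=3/2b
11) 5294.118ms=15/2b +1058.824ms=3/2b
12) 6352.941ms=9b +529.412ms=3/4b
13) 6882.353ms=39/4b +529.412ms=3/4b
14) 7411.765ms=21/2b +1058.824ms=3/2b
Σ=12b of 12 (85bpm 3/4) — PASS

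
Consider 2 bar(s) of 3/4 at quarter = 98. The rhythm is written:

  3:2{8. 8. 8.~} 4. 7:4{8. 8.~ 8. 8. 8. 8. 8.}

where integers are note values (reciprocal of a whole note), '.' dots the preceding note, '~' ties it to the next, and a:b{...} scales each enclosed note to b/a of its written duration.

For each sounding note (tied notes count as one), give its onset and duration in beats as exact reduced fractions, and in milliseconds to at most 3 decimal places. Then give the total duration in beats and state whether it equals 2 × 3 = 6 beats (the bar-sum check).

1) 0.0ms=0b +306.122ms=1/2b
2) 306.122ms=1/2b +306.122ms=1/2b
3) 612.245ms=1b +1224.49ms=2b
4) 1836.735ms=3b +262.391ms=3/7b
5) 2099.125ms=24/7b +524.781ms=6/7b
6) 2623.907ms=30/7b +262.391ms=3/7b
7) 2886.297ms=33/7b +262.391ms=3/7b
8) 3148.688ms=36/7b +262.391ms=3/7b
9) 3411.079ms=39/7b +262.391ms=3/7b
Σ=6b of 6 (98bpm 3/4) — PASS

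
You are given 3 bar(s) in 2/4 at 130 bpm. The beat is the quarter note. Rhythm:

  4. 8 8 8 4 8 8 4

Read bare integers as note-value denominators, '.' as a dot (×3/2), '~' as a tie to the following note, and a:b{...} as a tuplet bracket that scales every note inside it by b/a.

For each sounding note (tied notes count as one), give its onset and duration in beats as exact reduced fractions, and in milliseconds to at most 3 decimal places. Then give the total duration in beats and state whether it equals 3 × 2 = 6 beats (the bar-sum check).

1) 0.0ms=0b +692.308ms=3/2b
2) 692.308ms=3/2b +230.769ms=1/2b
3) 923.077ms=2b +230.769ms=1/2b
4) 1153.846ms=5/2b +230.769ms=1/2b
5) 1384.615ms=3b +461.538ms=1b
6) 1846.154ms=4b +230.769ms=1/2b
7) 2076.923ms=9/2b +230.769ms=1/2b
8) 2307.692ms=5b +461.538ms=1b
Σ=6b of 6 (130bpm 2/4) — PASS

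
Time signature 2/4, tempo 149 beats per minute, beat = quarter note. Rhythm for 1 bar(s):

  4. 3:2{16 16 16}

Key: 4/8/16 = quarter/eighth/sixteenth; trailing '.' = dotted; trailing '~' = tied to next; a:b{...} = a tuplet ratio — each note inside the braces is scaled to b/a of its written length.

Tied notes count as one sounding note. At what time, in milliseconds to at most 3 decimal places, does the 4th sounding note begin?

1. 0.0ms @ 0 + 604.027ms (3/2)
2. 604.027ms @ 3/2 + 67.114ms (1/6)
3. 671.141ms @ 5/3 + 67.114ms (1/6)
4. 738.255ms @ 11/6 + 67.114ms (1/6)

note 4 onset = 11/6b = 738.255ms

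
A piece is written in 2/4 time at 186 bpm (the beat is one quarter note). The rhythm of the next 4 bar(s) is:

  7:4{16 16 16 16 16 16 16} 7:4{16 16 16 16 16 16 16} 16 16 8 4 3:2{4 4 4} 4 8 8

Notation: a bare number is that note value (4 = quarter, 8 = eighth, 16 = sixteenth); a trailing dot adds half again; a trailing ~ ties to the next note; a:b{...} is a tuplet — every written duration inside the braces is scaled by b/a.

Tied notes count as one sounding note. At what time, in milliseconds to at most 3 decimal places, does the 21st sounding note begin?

1. 0.0ms @ 0 + 46.083ms (1/7)
2. 46.083ms @ 1/7 + 46.083ms (1/7)
3. 92.166ms @ 2/7 + 46.083ms (1/7)
4. 138.249ms @ 3/7 + 46.083ms (1/7)
5. 184.332ms @ 4/7 + 46.083ms (1/7)
6. 230.415ms @ 5/7 + 46.083ms (1/7)
7. 276.498ms @ 6/7 + 46.083ms (1/7)
8. 322.581ms @ 1 + 46.083ms (1/7)
9. 368.664ms @ 8/7 + 46.083ms (1/7)
10. 414.747ms @ 9/7 + 46.083ms (1/7)
11. 460.829ms @ 10/7 + 46.083ms (1/7)
12. 506.912ms @ 11/7 + 46.083ms (1/7)
13. 552.995ms @ 12/7 + 46.083ms (1/7)
14. 599.078ms @ 13/7 + 46.083ms (1/7)
15. 645.161ms @ 2 + 80.645ms (1/4)
16. 725.806ms @ 9/4 + 80.645ms (1/4)
17. 806.452ms @ 5/2 + 161.29ms (1/2)
18. 967.742ms @ 3 + 322.581ms (1)
19. 1290.323ms @ 4 + 215.054ms (2/3)
20. 1505.376ms @ 14/3 + 215.054ms (2/3)
21. 1720.43ms @ 16/3 + 215.054ms (2/3)
22. 1935.484ms @ 6 + 322.581ms (1)
23. 2258.065ms @ 7 + 161.29ms (1/2)
24. 2419.355ms @ 15/2 + 161.29ms (1/2)

note 21 onset = 16/3b = 1720.43ms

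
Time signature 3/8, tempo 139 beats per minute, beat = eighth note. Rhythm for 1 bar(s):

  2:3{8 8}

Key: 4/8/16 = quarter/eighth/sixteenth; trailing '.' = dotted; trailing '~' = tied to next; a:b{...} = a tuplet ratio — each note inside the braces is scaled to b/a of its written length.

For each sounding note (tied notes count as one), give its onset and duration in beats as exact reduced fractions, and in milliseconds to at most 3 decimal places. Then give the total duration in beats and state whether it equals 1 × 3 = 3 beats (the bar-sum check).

1) 0.0ms=0b +647.482ms=3/2b
2) 647.482ms=3/2b +647.482ms=3/2b
Σ=3b of 3 (139bpm 3/8) — PASS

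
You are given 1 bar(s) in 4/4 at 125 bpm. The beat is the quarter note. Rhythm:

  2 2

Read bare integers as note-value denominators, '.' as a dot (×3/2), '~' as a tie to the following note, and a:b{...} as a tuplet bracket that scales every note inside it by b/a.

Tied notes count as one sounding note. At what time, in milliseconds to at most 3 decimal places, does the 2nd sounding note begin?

1. 0.0ms @ 0 + 960.0ms (2)
2. 960.0ms @ 2 + 960.0ms (2)

note 2 onset = 2b = 960.0ms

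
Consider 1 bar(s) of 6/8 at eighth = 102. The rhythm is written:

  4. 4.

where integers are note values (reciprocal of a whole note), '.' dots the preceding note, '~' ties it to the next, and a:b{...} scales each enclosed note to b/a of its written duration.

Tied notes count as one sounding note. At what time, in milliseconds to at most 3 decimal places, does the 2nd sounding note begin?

note 2 onset = 3b = 1764.706ms

1. 0.0ms @ 0 + 1764.706ms (3)
2. 1764.706ms @ 3 + 1764.706ms (3)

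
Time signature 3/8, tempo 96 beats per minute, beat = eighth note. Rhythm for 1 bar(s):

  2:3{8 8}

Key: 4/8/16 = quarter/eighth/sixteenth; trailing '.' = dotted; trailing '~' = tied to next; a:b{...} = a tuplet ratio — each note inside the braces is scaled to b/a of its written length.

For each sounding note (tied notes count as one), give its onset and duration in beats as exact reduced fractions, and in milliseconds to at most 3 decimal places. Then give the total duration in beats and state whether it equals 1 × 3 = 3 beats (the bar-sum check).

1) 0.0ms=0b +937.5ms=3/2b
2) 937.5ms=3/2b +937.5ms=3/2b
Σ=3b of 3 (96bpm 3/8) — PASS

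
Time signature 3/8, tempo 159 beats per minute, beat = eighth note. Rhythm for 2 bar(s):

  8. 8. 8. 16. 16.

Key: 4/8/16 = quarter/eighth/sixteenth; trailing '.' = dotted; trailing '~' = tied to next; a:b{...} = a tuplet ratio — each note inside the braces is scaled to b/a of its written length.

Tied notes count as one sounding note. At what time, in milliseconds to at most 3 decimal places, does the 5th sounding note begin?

1. 0.0ms @ 0 + 566.038ms (3/2)
2. 566.038ms @ 3/2 + 566.038ms (3/2)
3. 1132.075ms @ 3 + 566.038ms (3/2)
4. 1698.113ms @ 9/2 + 283.019ms (3/4)
5. 1981.132ms @ 21/4 + 283.019ms (3/4)

note 5 onset = 21/4b = 1981.132ms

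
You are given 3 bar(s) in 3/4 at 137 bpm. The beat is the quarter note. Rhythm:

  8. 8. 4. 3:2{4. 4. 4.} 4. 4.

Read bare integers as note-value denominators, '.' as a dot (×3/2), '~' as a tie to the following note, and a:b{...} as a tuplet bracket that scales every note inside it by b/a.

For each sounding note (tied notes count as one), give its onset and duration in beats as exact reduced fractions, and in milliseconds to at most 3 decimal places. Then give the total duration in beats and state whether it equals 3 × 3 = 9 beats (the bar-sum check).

1) 0.0ms=0b +328.467ms=3/4b
2) 328.467ms=3/4b +328.467ms=3/4b
3) 656.934ms=3/2b +656.934ms=3/2b
4) 1313.869ms=3b +437.956ms=1b
5) 1751.825ms=4b +437.956ms=1b
6) 2189.781ms=5b +437.956ms=1b
7) 2627.737ms=6b +656.934ms=3/2b
8) 3284.672ms=15/2b +656.934ms=3/2b
Σ=9b of 9 (137bpm 3/4) — PASS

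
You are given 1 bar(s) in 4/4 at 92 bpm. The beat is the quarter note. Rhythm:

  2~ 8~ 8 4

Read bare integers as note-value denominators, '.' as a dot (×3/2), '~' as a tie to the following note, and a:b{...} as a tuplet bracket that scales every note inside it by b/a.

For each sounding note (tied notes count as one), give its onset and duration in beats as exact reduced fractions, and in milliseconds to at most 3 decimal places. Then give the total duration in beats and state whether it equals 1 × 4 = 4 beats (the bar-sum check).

1) 0.0ms=0b +1956.522ms=3b
2) 1956.522ms=3b +652.174ms=1b
Σ=4b of 4 (92bpm 4/4) — PASS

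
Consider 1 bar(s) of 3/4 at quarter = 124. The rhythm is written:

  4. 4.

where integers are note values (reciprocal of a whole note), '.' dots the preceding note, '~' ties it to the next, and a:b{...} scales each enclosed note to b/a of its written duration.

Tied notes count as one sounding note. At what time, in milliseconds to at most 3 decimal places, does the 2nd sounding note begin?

note 2 onset = 3/2b = 725.806ms

1. 0.0ms @ 0 + 725.806ms (3/2)
2. 725.806ms @ 3/2 + 725.806ms (3/2)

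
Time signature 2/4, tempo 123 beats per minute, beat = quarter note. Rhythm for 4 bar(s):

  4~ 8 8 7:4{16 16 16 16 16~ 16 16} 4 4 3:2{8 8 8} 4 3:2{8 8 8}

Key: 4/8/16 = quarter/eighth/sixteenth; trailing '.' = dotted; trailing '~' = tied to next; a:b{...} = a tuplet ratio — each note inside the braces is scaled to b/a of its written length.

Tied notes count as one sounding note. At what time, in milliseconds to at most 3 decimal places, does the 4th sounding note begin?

note 4 onset = 15/7b = 1045.296ms

1. 0.0ms @ 0 + 731.707ms (3/2)
2. 731.707ms @ 3/2 + 243.902ms (1/2)
3. 975.61ms @ 2 + 69.686ms (1/7)
4. 1045.296ms @ 15/7 + 69.686ms (1/7)
5. 1114.983ms @ 16/7 + 69.686ms (1/7)
6. 1184.669ms @ 17/7 + 69.686ms (1/7)
7. 1254.355ms @ 18/7 + 139.373ms (2/7)
8. 1393.728ms @ 20/7 + 69.686ms (1/7)
9. 1463.415ms @ 3 + 487.805ms (1)
10. 1951.22ms @ 4 + 487.805ms (1)
11. 2439.024ms @ 5 + 162.602ms (1/3)
12. 2601.626ms @ 16/3 + 162.602ms (1/3)
13. 2764.228ms @ 17/3 + 162.602ms (1/3)
14. 2926.829ms @ 6 + 487.805ms (1)
15. 3414.634ms @ 7 + 162.602ms (1/3)
16. 3577.236ms @ 22/3 + 162.602ms (1/3)
17. 3739.837ms @ 23/3 + 162.602ms (1/3)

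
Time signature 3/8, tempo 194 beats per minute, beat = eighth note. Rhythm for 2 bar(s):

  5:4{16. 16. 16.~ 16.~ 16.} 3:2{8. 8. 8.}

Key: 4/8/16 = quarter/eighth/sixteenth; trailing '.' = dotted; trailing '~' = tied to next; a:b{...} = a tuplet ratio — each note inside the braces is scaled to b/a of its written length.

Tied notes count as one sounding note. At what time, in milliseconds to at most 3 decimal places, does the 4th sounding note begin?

note 4 onset = 3b = 927.835ms

1. 0.0ms @ 0 + 185.567ms (3/5)
2. 185.567ms @ 3/5 + 185.567ms (3/5)
3. 371.134ms @ 6/5 + 556.701ms (9/5)
4. 927.835ms @ 3 + 309.278ms (1)
5. 1237.113ms @ 4 + 309.278ms (1)
6. 1546.392ms @ 5 + 309.278ms (1)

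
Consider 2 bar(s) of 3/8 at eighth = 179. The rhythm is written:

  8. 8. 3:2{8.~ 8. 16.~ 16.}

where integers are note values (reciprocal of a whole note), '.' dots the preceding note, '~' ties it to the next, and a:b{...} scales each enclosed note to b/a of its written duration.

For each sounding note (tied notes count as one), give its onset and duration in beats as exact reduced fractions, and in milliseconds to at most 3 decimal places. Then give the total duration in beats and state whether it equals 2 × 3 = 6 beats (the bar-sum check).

1) 0.0ms=0b +502.793ms=3/2b
2) 502.793ms=3/2b +502.793ms=3/2b
3) 1005.587ms=3b +670.391ms=2b
4) 1675.978ms=5b +335.196ms=1b
Σ=6b of 6 (179bpm 3/8) — PASS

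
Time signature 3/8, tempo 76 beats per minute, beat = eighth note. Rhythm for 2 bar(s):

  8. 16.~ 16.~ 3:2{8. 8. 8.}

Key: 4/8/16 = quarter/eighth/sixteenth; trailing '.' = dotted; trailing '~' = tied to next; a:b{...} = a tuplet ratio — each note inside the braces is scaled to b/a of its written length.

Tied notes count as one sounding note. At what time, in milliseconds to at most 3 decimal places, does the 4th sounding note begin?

note 4 onset = 5b = 3947.368ms

1. 0.0ms @ 0 + 1184.211ms (3/2)
2. 1184.211ms @ 3/2 + 1973.684ms (5/2)
3. 3157.895ms @ 4 + 789.474ms (1)
4. 3947.368ms @ 5 + 789.474ms (1)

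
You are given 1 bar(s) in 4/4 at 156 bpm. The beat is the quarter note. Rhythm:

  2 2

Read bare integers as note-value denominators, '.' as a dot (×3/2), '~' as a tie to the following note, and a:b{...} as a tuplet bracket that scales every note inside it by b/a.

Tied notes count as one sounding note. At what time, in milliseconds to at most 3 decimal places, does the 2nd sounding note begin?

1. 0.0ms @ 0 + 769.231ms (2)
2. 769.231ms @ 2 + 769.231ms (2)

note 2 onset = 2b = 769.231ms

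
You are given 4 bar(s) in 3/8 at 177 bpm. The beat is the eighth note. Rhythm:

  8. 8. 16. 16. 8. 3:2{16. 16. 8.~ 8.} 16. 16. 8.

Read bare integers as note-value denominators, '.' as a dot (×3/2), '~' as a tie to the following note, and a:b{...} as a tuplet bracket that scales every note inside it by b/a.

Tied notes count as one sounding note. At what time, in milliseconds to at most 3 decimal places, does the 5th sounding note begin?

1. 0.0ms @ 0 + 508.475ms (3/2)
2. 508.475ms @ 3/2 + 508.475ms (3/2)
3. 1016.949ms @ 3 + 254.237ms (3/4)
4. 1271.186ms @ 15/4 + 254.237ms (3/4)
5. 1525.424ms @ 9/2 + 508.475ms (3/2)
6. 2033.898ms @ 6 + 169.492ms (1/2)
7. 2203.39ms @ 13/2 + 169.492ms (1/2)
8. 2372.881ms @ 7 + 677.966ms (2)
9. 3050.847ms @ 9 + 254.237ms (3/4)
10. 3305.085ms @ 39/4 + 254.237ms (3/4)
11. 3559.322ms @ 21/2 + 508.475ms (3/2)

note 5 onset = 9/2b = 1525.424ms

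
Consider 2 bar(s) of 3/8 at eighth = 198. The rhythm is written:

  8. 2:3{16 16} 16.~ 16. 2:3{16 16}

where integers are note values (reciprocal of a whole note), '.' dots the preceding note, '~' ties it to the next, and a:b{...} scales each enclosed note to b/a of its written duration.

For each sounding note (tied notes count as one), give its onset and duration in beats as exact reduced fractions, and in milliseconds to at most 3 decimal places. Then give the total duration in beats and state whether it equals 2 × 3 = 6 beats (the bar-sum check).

1) 0.0ms=0b +454.545ms=3/2b
2) 454.545ms=3/2b +227.273ms=3/4b
3) 681.818ms=9/4b +227.273ms=3/4b
4) 909.091ms=3b +454.545ms=3/2b
5) 1363.636ms=9/2b +227.273ms=3/4b
6) 1590.909ms=21/4b +227.273ms=3/4b
Σ=6b of 6 (198bpm 3/8) — PASS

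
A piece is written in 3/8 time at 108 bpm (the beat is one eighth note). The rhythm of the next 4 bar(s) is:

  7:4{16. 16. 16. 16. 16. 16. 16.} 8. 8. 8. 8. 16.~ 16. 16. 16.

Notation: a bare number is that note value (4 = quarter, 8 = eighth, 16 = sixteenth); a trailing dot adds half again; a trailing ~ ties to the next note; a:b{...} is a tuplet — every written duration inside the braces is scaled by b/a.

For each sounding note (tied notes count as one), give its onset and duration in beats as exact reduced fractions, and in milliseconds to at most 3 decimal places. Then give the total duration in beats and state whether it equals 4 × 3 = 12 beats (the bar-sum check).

1) 0.0ms=0b +238.095ms=3/7b
2) 238.095ms=3/7b +238.095ms=3/7b
3) 476.19ms=6/7b +238.095ms=3/7b
4) 714.286ms=9/7b +238.095ms=3/7b
5) 952.381ms=12/7b +238.095ms=3/7b
6) 1190.476ms=15/7b +238.095ms=3/7b
7) 1428.571ms=18/7b +238.095ms=3/7b
8) 1666.667ms=3b +833.333ms=3/2b
9) 2500.0ms=9/2b +833.333ms=3/2b
10) 3333.333ms=6b +833.333ms=3/2b
11) 4166.667ms=15/2b +833.333ms=3/2b
12) 5000.0ms=9b +833.333ms=3/2b
13) 5833.333ms=21/2b +416.667ms=3/4b
14) 6250.0ms=45/4b +416.667ms=3/4b
Σ=12b of 12 (108bpm 3/8) — PASS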